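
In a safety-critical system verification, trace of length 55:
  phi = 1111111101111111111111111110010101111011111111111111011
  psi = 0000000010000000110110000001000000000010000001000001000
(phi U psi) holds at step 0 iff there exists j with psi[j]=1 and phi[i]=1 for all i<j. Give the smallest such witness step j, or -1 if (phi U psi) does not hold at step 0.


(phi U psi) at 0: need smallest j with psi[j]=1 and phi[i]=1 for all i in [0,j).
Scan from step 0:
  step 0: phi=1, psi=0 -> continue
  step 1: phi=1, psi=0 -> continue
  step 2: phi=1, psi=0 -> continue
  step 3: phi=1, psi=0 -> continue
  step 8: psi=1 and phi held for [0,8) -> witness found
Witness step = 8

8


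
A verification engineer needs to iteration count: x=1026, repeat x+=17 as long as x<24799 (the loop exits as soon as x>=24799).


Step 1: x goes from 1026 toward 24799 by 17; the body runs while x<24799, so iterations = ceil((bound-start)/step)
Step 2: Distance=23773
Step 3: ceil(23773/17)=1399

1399


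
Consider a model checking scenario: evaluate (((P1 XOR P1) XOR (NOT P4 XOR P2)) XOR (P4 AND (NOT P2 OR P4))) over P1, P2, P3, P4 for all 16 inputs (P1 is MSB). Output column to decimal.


Formula: (((P1 XOR P1) XOR (NOT P4 XOR P2)) XOR (P4 AND (NOT P2 OR P4))) over P1, P2, P3, P4 (16 rows)
Evaluate each row (bits = P1,P2,P3,P4, MSB first):
  row 0 [0000]: (((0 XOR 0) XOR (NOT 0 XOR 0)) XOR (0 AND (NOT 0 OR 0))) -> 1
  row 1 [0001]: (((0 XOR 0) XOR (NOT 1 XOR 0)) XOR (1 AND (NOT 0 OR 1))) -> 1
  row 2 [0010]: (((0 XOR 0) XOR (NOT 0 XOR 0)) XOR (0 AND (NOT 0 OR 0))) -> 1
  row 3 [0011]: (((0 XOR 0) XOR (NOT 1 XOR 0)) XOR (1 AND (NOT 0 OR 1))) -> 1
  row 4 [0100]: (((0 XOR 0) XOR (NOT 0 XOR 1)) XOR (0 AND (NOT 1 OR 0))) -> 0
  row 5 [0101]: (((0 XOR 0) XOR (NOT 1 XOR 1)) XOR (1 AND (NOT 1 OR 1))) -> 0
  row 6 [0110]: (((0 XOR 0) XOR (NOT 0 XOR 1)) XOR (0 AND (NOT 1 OR 0))) -> 0
  row 7 [0111]: (((0 XOR 0) XOR (NOT 1 XOR 1)) XOR (1 AND (NOT 1 OR 1))) -> 0
  row 8 [1000]: (((1 XOR 1) XOR (NOT 0 XOR 0)) XOR (0 AND (NOT 0 OR 0))) -> 1
  row 9 [1001]: (((1 XOR 1) XOR (NOT 1 XOR 0)) XOR (1 AND (NOT 0 OR 1))) -> 1
  row 10 [1010]: (((1 XOR 1) XOR (NOT 0 XOR 0)) XOR (0 AND (NOT 0 OR 0))) -> 1
  row 11 [1011]: (((1 XOR 1) XOR (NOT 1 XOR 0)) XOR (1 AND (NOT 0 OR 1))) -> 1
  row 12 [1100]: (((1 XOR 1) XOR (NOT 0 XOR 1)) XOR (0 AND (NOT 1 OR 0))) -> 0
  row 13 [1101]: (((1 XOR 1) XOR (NOT 1 XOR 1)) XOR (1 AND (NOT 1 OR 1))) -> 0
  row 14 [1110]: (((1 XOR 1) XOR (NOT 0 XOR 1)) XOR (0 AND (NOT 1 OR 0))) -> 0
  row 15 [1111]: (((1 XOR 1) XOR (NOT 1 XOR 1)) XOR (1 AND (NOT 1 OR 1))) -> 0
Full result column, 4 rows per line (P1,P2 fixed per line; P3,P4 runs 00..11 left to right):
  rows 0-3 [P1,P2=00]: 1111  = hex F
  rows 4-7 [P1,P2=01]: 0000  = hex 0
  rows 8-11 [P1,P2=10]: 1111  = hex F
  rows 12-15 [P1,P2=11]: 0000  = hex 0
Output column (row 0 .. row 15) = 1111000011110000
Output column grouped in 4s = 1111 0000 1111 0000 = 0xF0F0
Convert to decimal digit by digit (value = value*16 + digit):
  F -> 15
  15*16 + 0 = 240
  240*16 + 15 (F) = 3855
  3855*16 + 0 = 61680
Decimal = 61680

61680


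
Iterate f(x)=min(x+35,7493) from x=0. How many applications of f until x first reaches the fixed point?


Step 1: x=0, cap=7493, increment=35
Step 2: x grows by 35 each step until capped at 7493; fixed point is x=7493
Step 3: iterations = ceil(7493/35) = 215

215


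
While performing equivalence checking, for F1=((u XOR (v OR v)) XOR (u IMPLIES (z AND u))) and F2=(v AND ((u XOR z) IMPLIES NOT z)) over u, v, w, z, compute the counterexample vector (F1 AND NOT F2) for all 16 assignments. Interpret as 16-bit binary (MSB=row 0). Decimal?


F1 = ((u XOR (v OR v)) XOR (u IMPLIES (z AND u)))
F2 = (v AND ((u XOR z) IMPLIES NOT z))
Counterexample to F1=>F2 is where F1=1 and F2=0.
Evaluate each row (bits = u,v,w,z, MSB first):
  row 0 [0000]: F1=1 F2=0 -> F1&~F2 -> 1
  row 1 [0001]: F1=1 F2=0 -> F1&~F2 -> 1
  row 2 [0010]: F1=1 F2=0 -> F1&~F2 -> 1
  row 3 [0011]: F1=1 F2=0 -> F1&~F2 -> 1
  row 4 [0100]: F1=0 F2=1 -> F1&~F2 -> 0
  row 5 [0101]: F1=0 F2=0 -> F1&~F2 -> 0
  row 6 [0110]: F1=0 F2=1 -> F1&~F2 -> 0
  row 7 [0111]: F1=0 F2=0 -> F1&~F2 -> 0
  row 8 [1000]: F1=1 F2=0 -> F1&~F2 -> 1
  row 9 [1001]: F1=0 F2=0 -> F1&~F2 -> 0
  row 10 [1010]: F1=1 F2=0 -> F1&~F2 -> 1
  row 11 [1011]: F1=0 F2=0 -> F1&~F2 -> 0
  row 12 [1100]: F1=0 F2=1 -> F1&~F2 -> 0
  row 13 [1101]: F1=1 F2=1 -> F1&~F2 -> 0
  row 14 [1110]: F1=0 F2=1 -> F1&~F2 -> 0
  row 15 [1111]: F1=1 F2=1 -> F1&~F2 -> 0
Full result column, 4 rows per line (u,v fixed per line; w,z runs 00..11 left to right):
  rows 0-3 [u,v=00]: 1111  = hex F
  rows 4-7 [u,v=01]: 0000  = hex 0
  rows 8-11 [u,v=10]: 1010  = hex A
  rows 12-15 [u,v=11]: 0000  = hex 0
Counterexample vector (row 0 .. row 15) = 1111000010100000
Output column grouped in 4s = 1111 0000 1010 0000 = 0xF0A0
Convert to decimal digit by digit (value = value*16 + digit):
  F -> 15
  15*16 + 0 = 240
  240*16 + 10 (A) = 3850
  3850*16 + 0 = 61600
Decimal = 61600

61600


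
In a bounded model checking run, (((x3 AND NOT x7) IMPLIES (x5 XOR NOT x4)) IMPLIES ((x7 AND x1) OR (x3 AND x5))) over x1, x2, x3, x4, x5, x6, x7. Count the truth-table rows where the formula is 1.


Formula: (((x3 AND NOT x7) IMPLIES (x5 XOR NOT x4)) IMPLIES ((x7 AND x1) OR (x3 AND x5))) over 7 vars (128 rows)
Evaluate each row (x1, x2, x3, x4, x5, x6, x7 as bits, MSB first):
  row 0 [0000000]: (((0 AND NOT 0) IMPLIES (0 XOR NOT 0)) IMPLIES ((0 AND 0) OR (0 AND 0))) -> 0
  row 1 [0000001]: (((0 AND NOT 1) IMPLIES (0 XOR NOT 0)) IMPLIES ((1 AND 0) OR (0 AND 0))) -> 0
  row 2 [0000010]: (((0 AND NOT 0) IMPLIES (0 XOR NOT 0)) IMPLIES ((0 AND 0) OR (0 AND 0))) -> 0
  row 3 [0000011]: (((0 AND NOT 1) IMPLIES (0 XOR NOT 0)) IMPLIES ((1 AND 0) OR (0 AND 0))) -> 0
  row 4 [0000100]: (((0 AND NOT 0) IMPLIES (1 XOR NOT 0)) IMPLIES ((0 AND 0) OR (0 AND 1))) -> 0
  (every remaining row is evaluated the same way; all 128 results are listed next)
Full result column, 8 rows per line (x1,x2,x3,x4 fixed per line; x5,x6,x7 runs 000..111 left to right):
  rows 0-7 [x1,x2,x3,x4=0000]: 00000000  (ones: 0)
  rows 8-15 [x1,x2,x3,x4=0001]: 00000000  (ones: 0)
  rows 16-23 [x1,x2,x3,x4=0010]: 00001111  (ones: 4)
  rows 24-31 [x1,x2,x3,x4=0011]: 10101111  (ones: 6)
  rows 32-39 [x1,x2,x3,x4=0100]: 00000000  (ones: 0)
  rows 40-47 [x1,x2,x3,x4=0101]: 00000000  (ones: 0)
  rows 48-55 [x1,x2,x3,x4=0110]: 00001111  (ones: 4)
  rows 56-63 [x1,x2,x3,x4=0111]: 10101111  (ones: 6)
  rows 64-71 [x1,x2,x3,x4=1000]: 01010101  (ones: 4)
  rows 72-79 [x1,x2,x3,x4=1001]: 01010101  (ones: 4)
  rows 80-87 [x1,x2,x3,x4=1010]: 01011111  (ones: 6)
  rows 88-95 [x1,x2,x3,x4=1011]: 11111111  (ones: 8)
  rows 96-103 [x1,x2,x3,x4=1100]: 01010101  (ones: 4)
  rows 104-111 [x1,x2,x3,x4=1101]: 01010101  (ones: 4)
  rows 112-119 [x1,x2,x3,x4=1110]: 01011111  (ones: 6)
  rows 120-127 [x1,x2,x3,x4=1111]: 11111111  (ones: 8)
Count of 1-rows = 0+0+4+6+0+0+4+6+4+4+6+8+4+4+6+8 = 64

64


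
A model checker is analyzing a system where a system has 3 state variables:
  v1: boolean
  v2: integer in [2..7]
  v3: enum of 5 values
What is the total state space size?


State space = product of domain sizes of all variables.
Domain sizes:
  v1 (boolean): 2
  v2 (integer in [2..7]): 6
  v3 (enum of 5 values): 5
Product = 2 * 6 * 5 = 60

60


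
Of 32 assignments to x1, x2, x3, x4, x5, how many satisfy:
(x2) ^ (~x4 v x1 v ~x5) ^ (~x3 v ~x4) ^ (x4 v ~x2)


CNF with 4 clauses over 5 vars (32 assignments).
An assignment satisfies CNF iff every clause has >=1 true literal.
Check each row (bits = x1,x2,x3,x4,x5; clause T/F shown):
  row 0 [00000]: clauses=FTTT -> 0
  row 1 [00001]: clauses=FTTT -> 0
  row 2 [00010]: clauses=FTTT -> 0
  row 3 [00011]: clauses=FFTT -> 0
  row 4 [00100]: clauses=FTTT -> 0
  row 5 [00101]: clauses=FTTT -> 0
  row 6 [00110]: clauses=FTFT -> 0
  row 7 [00111]: clauses=FFFT -> 0
  row 8 [01000]: clauses=TTTF -> 0
  row 9 [01001]: clauses=TTTF -> 0
  row 10 [01010]: clauses=TTTT -> 1
  row 11 [01011]: clauses=TFTT -> 0
  row 12 [01100]: clauses=TTTF -> 0
  row 13 [01101]: clauses=TTTF -> 0
  row 14 [01110]: clauses=TTFT -> 0
  row 15 [01111]: clauses=TFFT -> 0
  row 16 [10000]: clauses=FTTT -> 0
  row 17 [10001]: clauses=FTTT -> 0
  row 18 [10010]: clauses=FTTT -> 0
  row 19 [10011]: clauses=FTTT -> 0
  row 20 [10100]: clauses=FTTT -> 0
  row 21 [10101]: clauses=FTTT -> 0
  row 22 [10110]: clauses=FTFT -> 0
  row 23 [10111]: clauses=FTFT -> 0
  row 24 [11000]: clauses=TTTF -> 0
  row 25 [11001]: clauses=TTTF -> 0
  row 26 [11010]: clauses=TTTT -> 1
  row 27 [11011]: clauses=TTTT -> 1
  row 28 [11100]: clauses=TTTF -> 0
  row 29 [11101]: clauses=TTTF -> 0
  row 30 [11110]: clauses=TTFT -> 0
  row 31 [11111]: clauses=TTFT -> 0
Full result column, 8 rows per line (x1,x2 fixed per line; x3,x4,x5 runs 000..111 left to right):
  rows 0-7 [x1,x2=00]: 00000000  (ones: 0)
  rows 8-15 [x1,x2=01]: 00100000  (ones: 1)
  rows 16-23 [x1,x2=10]: 00000000  (ones: 0)
  rows 24-31 [x1,x2=11]: 00110000  (ones: 2)
Satisfying assignments = 0+1+0+2 = 3

3


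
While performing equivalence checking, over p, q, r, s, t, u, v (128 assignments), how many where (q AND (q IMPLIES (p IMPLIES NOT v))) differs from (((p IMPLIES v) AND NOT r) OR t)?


F1 = (q AND (q IMPLIES (p IMPLIES NOT v)))
F2 = (((p IMPLIES v) AND NOT r) OR t)
Evaluate both on each of 128 rows (bits = p,q,r,s,t,u,v):
  row 0 [0000000]: F1=0 F2=1 (differ) -> 1
  row 1 [0000001]: F1=0 F2=1 (differ) -> 1
  row 2 [0000010]: F1=0 F2=1 (differ) -> 1
  row 3 [0000011]: F1=0 F2=1 (differ) -> 1
  row 4 [0000100]: F1=0 F2=1 (differ) -> 1
  (every remaining row is evaluated the same way; all 128 results are listed next)
Full result column, 8 rows per line (p,q,r,s fixed per line; t,u,v runs 000..111 left to right):
  rows 0-7 [p,q,r,s=0000]: 11111111  (ones: 8)
  rows 8-15 [p,q,r,s=0001]: 11111111  (ones: 8)
  rows 16-23 [p,q,r,s=0010]: 00001111  (ones: 4)
  rows 24-31 [p,q,r,s=0011]: 00001111  (ones: 4)
  rows 32-39 [p,q,r,s=0100]: 00000000  (ones: 0)
  rows 40-47 [p,q,r,s=0101]: 00000000  (ones: 0)
  rows 48-55 [p,q,r,s=0110]: 11110000  (ones: 4)
  rows 56-63 [p,q,r,s=0111]: 11110000  (ones: 4)
  rows 64-71 [p,q,r,s=1000]: 01011111  (ones: 6)
  rows 72-79 [p,q,r,s=1001]: 01011111  (ones: 6)
  rows 80-87 [p,q,r,s=1010]: 00001111  (ones: 4)
  rows 88-95 [p,q,r,s=1011]: 00001111  (ones: 4)
  rows 96-103 [p,q,r,s=1100]: 11110101  (ones: 6)
  rows 104-111 [p,q,r,s=1101]: 11110101  (ones: 6)
  rows 112-119 [p,q,r,s=1110]: 10100101  (ones: 4)
  rows 120-127 [p,q,r,s=1111]: 10100101  (ones: 4)
Disagreements = 8+8+4+4+0+0+4+4+6+6+4+4+6+6+4+4 = 72

72


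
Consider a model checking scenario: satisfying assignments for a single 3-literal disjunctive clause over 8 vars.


Step 1: Total=2^8=256
Step 2: Unsat when all 3 false: 2^5=32
Step 3: Sat=256-32=224

224


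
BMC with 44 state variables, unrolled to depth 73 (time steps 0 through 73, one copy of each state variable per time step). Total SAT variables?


BMC unrolls to depth k, creating one copy of each state var for steps 0..k.
Step count = 73 + 1 = 74 (steps 0 through 73)
Vars per step = 44
Total = 44 * 74 = 3256

3256


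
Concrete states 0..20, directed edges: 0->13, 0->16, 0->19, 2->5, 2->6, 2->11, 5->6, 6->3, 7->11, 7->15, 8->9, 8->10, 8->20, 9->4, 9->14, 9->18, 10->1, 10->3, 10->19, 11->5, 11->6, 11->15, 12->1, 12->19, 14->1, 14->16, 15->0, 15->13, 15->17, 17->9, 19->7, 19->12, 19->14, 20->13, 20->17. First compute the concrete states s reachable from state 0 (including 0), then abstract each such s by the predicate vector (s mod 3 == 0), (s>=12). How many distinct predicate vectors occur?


BFS from 0:
Concrete reachable: {0, 1, 3, 4, 5, 6, 7, 9, 11, 12, 13, 14, 15, 16, 17, 18, 19}
Abstract via predicates (s mod 3 == 0), (s>=12):
  (0,0) <- {1, 4, 5, 7, 11}
  (0,1) <- {13, 14, 16, 17, 19}
  (1,0) <- {0, 3, 6, 9}
  (1,1) <- {12, 15, 18}
Distinct abstract states = 4

4


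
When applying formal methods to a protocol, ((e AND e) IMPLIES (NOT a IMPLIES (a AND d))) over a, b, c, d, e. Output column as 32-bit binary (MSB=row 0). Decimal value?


Formula: ((e AND e) IMPLIES (NOT a IMPLIES (a AND d))) over a, b, c, d, e (32 rows)
Evaluate each row (bits = a,b,c,d,e, MSB first):
  row 0 [00000]: ((0 AND 0) IMPLIES (NOT 0 IMPLIES (0 AND 0))) -> 1
  row 1 [00001]: ((1 AND 1) IMPLIES (NOT 0 IMPLIES (0 AND 0))) -> 0
  row 2 [00010]: ((0 AND 0) IMPLIES (NOT 0 IMPLIES (0 AND 1))) -> 1
  row 3 [00011]: ((1 AND 1) IMPLIES (NOT 0 IMPLIES (0 AND 1))) -> 0
  row 4 [00100]: ((0 AND 0) IMPLIES (NOT 0 IMPLIES (0 AND 0))) -> 1
  row 5 [00101]: ((1 AND 1) IMPLIES (NOT 0 IMPLIES (0 AND 0))) -> 0
  row 6 [00110]: ((0 AND 0) IMPLIES (NOT 0 IMPLIES (0 AND 1))) -> 1
  row 7 [00111]: ((1 AND 1) IMPLIES (NOT 0 IMPLIES (0 AND 1))) -> 0
  row 8 [01000]: ((0 AND 0) IMPLIES (NOT 0 IMPLIES (0 AND 0))) -> 1
  row 9 [01001]: ((1 AND 1) IMPLIES (NOT 0 IMPLIES (0 AND 0))) -> 0
  row 10 [01010]: ((0 AND 0) IMPLIES (NOT 0 IMPLIES (0 AND 1))) -> 1
  row 11 [01011]: ((1 AND 1) IMPLIES (NOT 0 IMPLIES (0 AND 1))) -> 0
  row 12 [01100]: ((0 AND 0) IMPLIES (NOT 0 IMPLIES (0 AND 0))) -> 1
  row 13 [01101]: ((1 AND 1) IMPLIES (NOT 0 IMPLIES (0 AND 0))) -> 0
  row 14 [01110]: ((0 AND 0) IMPLIES (NOT 0 IMPLIES (0 AND 1))) -> 1
  row 15 [01111]: ((1 AND 1) IMPLIES (NOT 0 IMPLIES (0 AND 1))) -> 0
  row 16 [10000]: ((0 AND 0) IMPLIES (NOT 1 IMPLIES (1 AND 0))) -> 1
  row 17 [10001]: ((1 AND 1) IMPLIES (NOT 1 IMPLIES (1 AND 0))) -> 1
  row 18 [10010]: ((0 AND 0) IMPLIES (NOT 1 IMPLIES (1 AND 1))) -> 1
  row 19 [10011]: ((1 AND 1) IMPLIES (NOT 1 IMPLIES (1 AND 1))) -> 1
  row 20 [10100]: ((0 AND 0) IMPLIES (NOT 1 IMPLIES (1 AND 0))) -> 1
  row 21 [10101]: ((1 AND 1) IMPLIES (NOT 1 IMPLIES (1 AND 0))) -> 1
  row 22 [10110]: ((0 AND 0) IMPLIES (NOT 1 IMPLIES (1 AND 1))) -> 1
  row 23 [10111]: ((1 AND 1) IMPLIES (NOT 1 IMPLIES (1 AND 1))) -> 1
  row 24 [11000]: ((0 AND 0) IMPLIES (NOT 1 IMPLIES (1 AND 0))) -> 1
  row 25 [11001]: ((1 AND 1) IMPLIES (NOT 1 IMPLIES (1 AND 0))) -> 1
  row 26 [11010]: ((0 AND 0) IMPLIES (NOT 1 IMPLIES (1 AND 1))) -> 1
  row 27 [11011]: ((1 AND 1) IMPLIES (NOT 1 IMPLIES (1 AND 1))) -> 1
  row 28 [11100]: ((0 AND 0) IMPLIES (NOT 1 IMPLIES (1 AND 0))) -> 1
  row 29 [11101]: ((1 AND 1) IMPLIES (NOT 1 IMPLIES (1 AND 0))) -> 1
  row 30 [11110]: ((0 AND 0) IMPLIES (NOT 1 IMPLIES (1 AND 1))) -> 1
  row 31 [11111]: ((1 AND 1) IMPLIES (NOT 1 IMPLIES (1 AND 1))) -> 1
Full result column, 4 rows per line (a,b,c fixed per line; d,e runs 00..11 left to right):
  rows 0-3 [a,b,c=000]: 1010  = hex A
  rows 4-7 [a,b,c=001]: 1010  = hex A
  rows 8-11 [a,b,c=010]: 1010  = hex A
  rows 12-15 [a,b,c=011]: 1010  = hex A
  rows 16-19 [a,b,c=100]: 1111  = hex F
  rows 20-23 [a,b,c=101]: 1111  = hex F
  rows 24-27 [a,b,c=110]: 1111  = hex F
  rows 28-31 [a,b,c=111]: 1111  = hex F
Output column (row 0 .. row 31) = 10101010101010101111111111111111
Output column grouped in 4s = 1010 1010 1010 1010 1111 1111 1111 1111 = 0xAAAAFFFF
Convert to decimal digit by digit (value = value*16 + digit):
  A -> 10
  10*16 + 10 (A) = 170
  170*16 + 10 (A) = 2730
  2730*16 + 10 (A) = 43690
  43690*16 + 15 (F) = 699055
  699055*16 + 15 (F) = 11184895
  11184895*16 + 15 (F) = 178958335
  178958335*16 + 15 (F) = 2863333375
Decimal = 2863333375

2863333375


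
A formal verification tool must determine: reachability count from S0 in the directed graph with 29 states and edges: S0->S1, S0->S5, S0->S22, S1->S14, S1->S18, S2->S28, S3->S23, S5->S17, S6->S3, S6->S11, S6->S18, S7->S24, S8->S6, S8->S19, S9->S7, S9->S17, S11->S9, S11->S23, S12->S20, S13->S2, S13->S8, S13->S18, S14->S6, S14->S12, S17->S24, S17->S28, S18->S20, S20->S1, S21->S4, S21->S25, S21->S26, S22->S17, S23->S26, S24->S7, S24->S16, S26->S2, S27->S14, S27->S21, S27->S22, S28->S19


BFS from S0:
  layer 0: {S0}
  layer 1: {S1, S5, S22}
  layer 2: {S14, S17, S18}
  layer 3: {S6, S12, S20, S24, S28}
  layer 4: {S3, S7, S11, S16, S19}
  layer 5: {S9, S23}
  layer 6: {S26}
  layer 7: {S2}
Reachable set: {S0, S1, S2, S3, S5, S6, S7, S9, S11, S12, S14, S16, S17, S18, S19, S20, S22, S23, S24, S26, S28}
Count = 21

21


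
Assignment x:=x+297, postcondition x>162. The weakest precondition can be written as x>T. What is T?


Formula: wp(x:=E, P) = P[E/x] (substitute E for x in postcondition)
Step 1: Postcondition: x>162
Step 2: Substitute x+297 for x: x+297>162
Step 3: Solve for x: x > 162-297 = -135

-135


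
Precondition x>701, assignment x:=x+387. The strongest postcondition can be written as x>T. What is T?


Formula: sp(P, x:=E) = exists old_x. (x = E[old_x/x]) AND P[old_x/x] (old_x is the value of x before the assignment; eliminate old_x by solving x = E[old_x/x] for old_x)
Step 1: Precondition P: x>701, i.e. old_x > 701
Step 2: Assignment gives x = old_x + 387, so old_x = x - 387
Step 3: Substitute into P: x - 387 > 701
Step 4: Simplify: x > 701+387 = 1088

1088


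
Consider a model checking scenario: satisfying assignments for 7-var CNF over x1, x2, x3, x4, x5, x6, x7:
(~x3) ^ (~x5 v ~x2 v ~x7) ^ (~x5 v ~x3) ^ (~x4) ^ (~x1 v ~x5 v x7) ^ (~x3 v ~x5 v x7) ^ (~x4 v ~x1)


CNF with 7 clauses over 7 vars (128 assignments).
An assignment satisfies CNF iff every clause has >=1 true literal.
Check each row (bits = x1,x2,x3,x4,x5,x6,x7; clause T/F shown):
  row 0 [0000000]: clauses=TTTTTTT -> 1
  row 1 [0000001]: clauses=TTTTTTT -> 1
  row 2 [0000010]: clauses=TTTTTTT -> 1
  row 3 [0000011]: clauses=TTTTTTT -> 1
  row 4 [0000100]: clauses=TTTTTTT -> 1
  (every remaining row is evaluated the same way; all 128 results are listed next)
Full result column, 8 rows per line (x1,x2,x3,x4 fixed per line; x5,x6,x7 runs 000..111 left to right):
  rows 0-7 [x1,x2,x3,x4=0000]: 11111111  (ones: 8)
  rows 8-15 [x1,x2,x3,x4=0001]: 00000000  (ones: 0)
  rows 16-23 [x1,x2,x3,x4=0010]: 00000000  (ones: 0)
  rows 24-31 [x1,x2,x3,x4=0011]: 00000000  (ones: 0)
  rows 32-39 [x1,x2,x3,x4=0100]: 11111010  (ones: 6)
  rows 40-47 [x1,x2,x3,x4=0101]: 00000000  (ones: 0)
  rows 48-55 [x1,x2,x3,x4=0110]: 00000000  (ones: 0)
  rows 56-63 [x1,x2,x3,x4=0111]: 00000000  (ones: 0)
  rows 64-71 [x1,x2,x3,x4=1000]: 11110101  (ones: 6)
  rows 72-79 [x1,x2,x3,x4=1001]: 00000000  (ones: 0)
  rows 80-87 [x1,x2,x3,x4=1010]: 00000000  (ones: 0)
  rows 88-95 [x1,x2,x3,x4=1011]: 00000000  (ones: 0)
  rows 96-103 [x1,x2,x3,x4=1100]: 11110000  (ones: 4)
  rows 104-111 [x1,x2,x3,x4=1101]: 00000000  (ones: 0)
  rows 112-119 [x1,x2,x3,x4=1110]: 00000000  (ones: 0)
  rows 120-127 [x1,x2,x3,x4=1111]: 00000000  (ones: 0)
Satisfying assignments = 8+0+0+0+6+0+0+0+6+0+0+0+4+0+0+0 = 24

24


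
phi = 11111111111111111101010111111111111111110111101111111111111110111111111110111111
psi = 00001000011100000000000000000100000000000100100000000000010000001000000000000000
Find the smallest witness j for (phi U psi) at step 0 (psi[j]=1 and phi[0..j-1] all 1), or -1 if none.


(phi U psi) at 0: need smallest j with psi[j]=1 and phi[i]=1 for all i in [0,j).
Scan from step 0:
  step 0: phi=1, psi=0 -> continue
  step 1: phi=1, psi=0 -> continue
  step 2: phi=1, psi=0 -> continue
  step 3: phi=1, psi=0 -> continue
  step 4: psi=1 and phi held for [0,4) -> witness found
Witness step = 4

4


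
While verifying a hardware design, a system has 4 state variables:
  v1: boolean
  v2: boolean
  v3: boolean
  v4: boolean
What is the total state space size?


State space = product of domain sizes of all variables.
Domain sizes:
  v1 (boolean): 2
  v2 (boolean): 2
  v3 (boolean): 2
  v4 (boolean): 2
Product = 2 * 2 * 2 * 2 = 16

16


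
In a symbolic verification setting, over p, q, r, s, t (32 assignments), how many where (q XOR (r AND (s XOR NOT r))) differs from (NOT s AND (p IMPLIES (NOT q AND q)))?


F1 = (q XOR (r AND (s XOR NOT r)))
F2 = (NOT s AND (p IMPLIES (NOT q AND q)))
Evaluate both on each of 32 rows (bits = p,q,r,s,t):
  row 0 [00000]: F1=0 F2=1 (differ) -> 1
  row 1 [00001]: F1=0 F2=1 (differ) -> 1
  row 2 [00010]: F1=0 F2=0 -> 0
  row 3 [00011]: F1=0 F2=0 -> 0
  row 4 [00100]: F1=0 F2=1 (differ) -> 1
  row 5 [00101]: F1=0 F2=1 (differ) -> 1
  row 6 [00110]: F1=1 F2=0 (differ) -> 1
  row 7 [00111]: F1=1 F2=0 (differ) -> 1
  row 8 [01000]: F1=1 F2=1 -> 0
  row 9 [01001]: F1=1 F2=1 -> 0
  row 10 [01010]: F1=1 F2=0 (differ) -> 1
  row 11 [01011]: F1=1 F2=0 (differ) -> 1
  row 12 [01100]: F1=1 F2=1 -> 0
  row 13 [01101]: F1=1 F2=1 -> 0
  row 14 [01110]: F1=0 F2=0 -> 0
  row 15 [01111]: F1=0 F2=0 -> 0
  row 16 [10000]: F1=0 F2=0 -> 0
  row 17 [10001]: F1=0 F2=0 -> 0
  row 18 [10010]: F1=0 F2=0 -> 0
  row 19 [10011]: F1=0 F2=0 -> 0
  row 20 [10100]: F1=0 F2=0 -> 0
  row 21 [10101]: F1=0 F2=0 -> 0
  row 22 [10110]: F1=1 F2=0 (differ) -> 1
  row 23 [10111]: F1=1 F2=0 (differ) -> 1
  row 24 [11000]: F1=1 F2=0 (differ) -> 1
  row 25 [11001]: F1=1 F2=0 (differ) -> 1
  row 26 [11010]: F1=1 F2=0 (differ) -> 1
  row 27 [11011]: F1=1 F2=0 (differ) -> 1
  row 28 [11100]: F1=1 F2=0 (differ) -> 1
  row 29 [11101]: F1=1 F2=0 (differ) -> 1
  row 30 [11110]: F1=0 F2=0 -> 0
  row 31 [11111]: F1=0 F2=0 -> 0
Full result column, 8 rows per line (p,q fixed per line; r,s,t runs 000..111 left to right):
  rows 0-7 [p,q=00]: 11001111  (ones: 6)
  rows 8-15 [p,q=01]: 00110000  (ones: 2)
  rows 16-23 [p,q=10]: 00000011  (ones: 2)
  rows 24-31 [p,q=11]: 11111100  (ones: 6)
Disagreements = 6+2+2+6 = 16

16


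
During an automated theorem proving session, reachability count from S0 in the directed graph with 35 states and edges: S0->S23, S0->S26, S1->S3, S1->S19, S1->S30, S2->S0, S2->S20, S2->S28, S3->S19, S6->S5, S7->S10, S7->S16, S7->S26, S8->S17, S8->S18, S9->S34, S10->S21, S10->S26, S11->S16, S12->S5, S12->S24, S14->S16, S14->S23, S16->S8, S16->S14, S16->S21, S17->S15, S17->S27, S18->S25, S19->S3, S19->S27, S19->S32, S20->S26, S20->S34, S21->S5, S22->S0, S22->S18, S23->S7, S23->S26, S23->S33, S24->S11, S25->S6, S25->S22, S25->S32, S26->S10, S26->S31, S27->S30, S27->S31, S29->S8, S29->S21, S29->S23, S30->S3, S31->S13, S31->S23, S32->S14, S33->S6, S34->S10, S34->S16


BFS from S0:
  layer 0: {S0}
  layer 1: {S23, S26}
  layer 2: {S7, S10, S31, S33}
  layer 3: {S6, S13, S16, S21}
  layer 4: {S5, S8, S14}
  layer 5: {S17, S18}
  layer 6: {S15, S25, S27}
  layer 7: {S22, S30, S32}
  layer 8: {S3}
  layer 9: {S19}
Reachable set: {S0, S3, S5, S6, S7, S8, S10, S13, S14, S15, S16, S17, S18, S19, S21, S22, S23, S25, S26, S27, S30, S31, S32, S33}
Count = 24

24


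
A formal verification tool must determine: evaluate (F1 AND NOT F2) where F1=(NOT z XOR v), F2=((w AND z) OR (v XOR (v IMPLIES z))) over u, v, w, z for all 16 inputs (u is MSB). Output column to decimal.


F1 = (NOT z XOR v)
F2 = ((w AND z) OR (v XOR (v IMPLIES z)))
Counterexample to F1=>F2 is where F1=1 and F2=0.
Evaluate each row (bits = u,v,w,z, MSB first):
  row 0 [0000]: F1=1 F2=1 -> F1&~F2 -> 0
  row 1 [0001]: F1=0 F2=1 -> F1&~F2 -> 0
  row 2 [0010]: F1=1 F2=1 -> F1&~F2 -> 0
  row 3 [0011]: F1=0 F2=1 -> F1&~F2 -> 0
  row 4 [0100]: F1=0 F2=1 -> F1&~F2 -> 0
  row 5 [0101]: F1=1 F2=0 -> F1&~F2 -> 1
  row 6 [0110]: F1=0 F2=1 -> F1&~F2 -> 0
  row 7 [0111]: F1=1 F2=1 -> F1&~F2 -> 0
  row 8 [1000]: F1=1 F2=1 -> F1&~F2 -> 0
  row 9 [1001]: F1=0 F2=1 -> F1&~F2 -> 0
  row 10 [1010]: F1=1 F2=1 -> F1&~F2 -> 0
  row 11 [1011]: F1=0 F2=1 -> F1&~F2 -> 0
  row 12 [1100]: F1=0 F2=1 -> F1&~F2 -> 0
  row 13 [1101]: F1=1 F2=0 -> F1&~F2 -> 1
  row 14 [1110]: F1=0 F2=1 -> F1&~F2 -> 0
  row 15 [1111]: F1=1 F2=1 -> F1&~F2 -> 0
Full result column, 4 rows per line (u,v fixed per line; w,z runs 00..11 left to right):
  rows 0-3 [u,v=00]: 0000  = hex 0
  rows 4-7 [u,v=01]: 0100  = hex 4
  rows 8-11 [u,v=10]: 0000  = hex 0
  rows 12-15 [u,v=11]: 0100  = hex 4
Counterexample vector (row 0 .. row 15) = 0000010000000100
Output column grouped in 4s = 0000 0100 0000 0100 = 0x0404
Convert to decimal digit by digit (value = value*16 + digit):
  0 -> 0
  0*16 + 4 = 4
  4*16 + 0 = 64
  64*16 + 4 = 1028
Decimal = 1028

1028


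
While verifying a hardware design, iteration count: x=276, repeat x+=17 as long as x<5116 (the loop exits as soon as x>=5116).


Step 1: x goes from 276 toward 5116 by 17; the body runs while x<5116, so iterations = ceil((bound-start)/step)
Step 2: Distance=4840
Step 3: ceil(4840/17)=285

285


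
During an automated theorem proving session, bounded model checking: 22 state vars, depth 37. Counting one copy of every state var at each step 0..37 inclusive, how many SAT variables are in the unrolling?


BMC unrolls to depth k, creating one copy of each state var for steps 0..k.
Step count = 37 + 1 = 38 (steps 0 through 37)
Vars per step = 22
Total = 22 * 38 = 836

836


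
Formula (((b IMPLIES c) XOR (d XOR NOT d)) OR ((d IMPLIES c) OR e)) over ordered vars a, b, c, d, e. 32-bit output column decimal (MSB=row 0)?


Formula: (((b IMPLIES c) XOR (d XOR NOT d)) OR ((d IMPLIES c) OR e)) over a, b, c, d, e (32 rows)
Evaluate each row (bits = a,b,c,d,e, MSB first):
  row 0 [00000]: (((0 IMPLIES 0) XOR (0 XOR NOT 0)) OR ((0 IMPLIES 0) OR 0)) -> 1
  row 1 [00001]: (((0 IMPLIES 0) XOR (0 XOR NOT 0)) OR ((0 IMPLIES 0) OR 1)) -> 1
  row 2 [00010]: (((0 IMPLIES 0) XOR (1 XOR NOT 1)) OR ((1 IMPLIES 0) OR 0)) -> 0
  row 3 [00011]: (((0 IMPLIES 0) XOR (1 XOR NOT 1)) OR ((1 IMPLIES 0) OR 1)) -> 1
  row 4 [00100]: (((0 IMPLIES 1) XOR (0 XOR NOT 0)) OR ((0 IMPLIES 1) OR 0)) -> 1
  row 5 [00101]: (((0 IMPLIES 1) XOR (0 XOR NOT 0)) OR ((0 IMPLIES 1) OR 1)) -> 1
  row 6 [00110]: (((0 IMPLIES 1) XOR (1 XOR NOT 1)) OR ((1 IMPLIES 1) OR 0)) -> 1
  row 7 [00111]: (((0 IMPLIES 1) XOR (1 XOR NOT 1)) OR ((1 IMPLIES 1) OR 1)) -> 1
  row 8 [01000]: (((1 IMPLIES 0) XOR (0 XOR NOT 0)) OR ((0 IMPLIES 0) OR 0)) -> 1
  row 9 [01001]: (((1 IMPLIES 0) XOR (0 XOR NOT 0)) OR ((0 IMPLIES 0) OR 1)) -> 1
  row 10 [01010]: (((1 IMPLIES 0) XOR (1 XOR NOT 1)) OR ((1 IMPLIES 0) OR 0)) -> 1
  row 11 [01011]: (((1 IMPLIES 0) XOR (1 XOR NOT 1)) OR ((1 IMPLIES 0) OR 1)) -> 1
  row 12 [01100]: (((1 IMPLIES 1) XOR (0 XOR NOT 0)) OR ((0 IMPLIES 1) OR 0)) -> 1
  row 13 [01101]: (((1 IMPLIES 1) XOR (0 XOR NOT 0)) OR ((0 IMPLIES 1) OR 1)) -> 1
  row 14 [01110]: (((1 IMPLIES 1) XOR (1 XOR NOT 1)) OR ((1 IMPLIES 1) OR 0)) -> 1
  row 15 [01111]: (((1 IMPLIES 1) XOR (1 XOR NOT 1)) OR ((1 IMPLIES 1) OR 1)) -> 1
  row 16 [10000]: (((0 IMPLIES 0) XOR (0 XOR NOT 0)) OR ((0 IMPLIES 0) OR 0)) -> 1
  row 17 [10001]: (((0 IMPLIES 0) XOR (0 XOR NOT 0)) OR ((0 IMPLIES 0) OR 1)) -> 1
  row 18 [10010]: (((0 IMPLIES 0) XOR (1 XOR NOT 1)) OR ((1 IMPLIES 0) OR 0)) -> 0
  row 19 [10011]: (((0 IMPLIES 0) XOR (1 XOR NOT 1)) OR ((1 IMPLIES 0) OR 1)) -> 1
  row 20 [10100]: (((0 IMPLIES 1) XOR (0 XOR NOT 0)) OR ((0 IMPLIES 1) OR 0)) -> 1
  row 21 [10101]: (((0 IMPLIES 1) XOR (0 XOR NOT 0)) OR ((0 IMPLIES 1) OR 1)) -> 1
  row 22 [10110]: (((0 IMPLIES 1) XOR (1 XOR NOT 1)) OR ((1 IMPLIES 1) OR 0)) -> 1
  row 23 [10111]: (((0 IMPLIES 1) XOR (1 XOR NOT 1)) OR ((1 IMPLIES 1) OR 1)) -> 1
  row 24 [11000]: (((1 IMPLIES 0) XOR (0 XOR NOT 0)) OR ((0 IMPLIES 0) OR 0)) -> 1
  row 25 [11001]: (((1 IMPLIES 0) XOR (0 XOR NOT 0)) OR ((0 IMPLIES 0) OR 1)) -> 1
  row 26 [11010]: (((1 IMPLIES 0) XOR (1 XOR NOT 1)) OR ((1 IMPLIES 0) OR 0)) -> 1
  row 27 [11011]: (((1 IMPLIES 0) XOR (1 XOR NOT 1)) OR ((1 IMPLIES 0) OR 1)) -> 1
  row 28 [11100]: (((1 IMPLIES 1) XOR (0 XOR NOT 0)) OR ((0 IMPLIES 1) OR 0)) -> 1
  row 29 [11101]: (((1 IMPLIES 1) XOR (0 XOR NOT 0)) OR ((0 IMPLIES 1) OR 1)) -> 1
  row 30 [11110]: (((1 IMPLIES 1) XOR (1 XOR NOT 1)) OR ((1 IMPLIES 1) OR 0)) -> 1
  row 31 [11111]: (((1 IMPLIES 1) XOR (1 XOR NOT 1)) OR ((1 IMPLIES 1) OR 1)) -> 1
Full result column, 4 rows per line (a,b,c fixed per line; d,e runs 00..11 left to right):
  rows 0-3 [a,b,c=000]: 1101  = hex D
  rows 4-7 [a,b,c=001]: 1111  = hex F
  rows 8-11 [a,b,c=010]: 1111  = hex F
  rows 12-15 [a,b,c=011]: 1111  = hex F
  rows 16-19 [a,b,c=100]: 1101  = hex D
  rows 20-23 [a,b,c=101]: 1111  = hex F
  rows 24-27 [a,b,c=110]: 1111  = hex F
  rows 28-31 [a,b,c=111]: 1111  = hex F
Output column (row 0 .. row 31) = 11011111111111111101111111111111
Output column grouped in 4s = 1101 1111 1111 1111 1101 1111 1111 1111 = 0xDFFFDFFF
Convert to decimal digit by digit (value = value*16 + digit):
  D -> 13
  13*16 + 15 (F) = 223
  223*16 + 15 (F) = 3583
  3583*16 + 15 (F) = 57343
  57343*16 + 13 (D) = 917501
  917501*16 + 15 (F) = 14680031
  14680031*16 + 15 (F) = 234880511
  234880511*16 + 15 (F) = 3758088191
Decimal = 3758088191

3758088191


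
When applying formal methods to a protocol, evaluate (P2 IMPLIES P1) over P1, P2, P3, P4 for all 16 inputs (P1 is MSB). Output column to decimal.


Formula: (P2 IMPLIES P1) over P1, P2, P3, P4 (16 rows)
Evaluate each row (bits = P1,P2,P3,P4, MSB first):
  row 0 [0000]: (0 IMPLIES 0) -> 1
  row 1 [0001]: (0 IMPLIES 0) -> 1
  row 2 [0010]: (0 IMPLIES 0) -> 1
  row 3 [0011]: (0 IMPLIES 0) -> 1
  row 4 [0100]: (1 IMPLIES 0) -> 0
  row 5 [0101]: (1 IMPLIES 0) -> 0
  row 6 [0110]: (1 IMPLIES 0) -> 0
  row 7 [0111]: (1 IMPLIES 0) -> 0
  row 8 [1000]: (0 IMPLIES 1) -> 1
  row 9 [1001]: (0 IMPLIES 1) -> 1
  row 10 [1010]: (0 IMPLIES 1) -> 1
  row 11 [1011]: (0 IMPLIES 1) -> 1
  row 12 [1100]: (1 IMPLIES 1) -> 1
  row 13 [1101]: (1 IMPLIES 1) -> 1
  row 14 [1110]: (1 IMPLIES 1) -> 1
  row 15 [1111]: (1 IMPLIES 1) -> 1
Full result column, 4 rows per line (P1,P2 fixed per line; P3,P4 runs 00..11 left to right):
  rows 0-3 [P1,P2=00]: 1111  = hex F
  rows 4-7 [P1,P2=01]: 0000  = hex 0
  rows 8-11 [P1,P2=10]: 1111  = hex F
  rows 12-15 [P1,P2=11]: 1111  = hex F
Output column (row 0 .. row 15) = 1111000011111111
Output column grouped in 4s = 1111 0000 1111 1111 = 0xF0FF
Convert to decimal digit by digit (value = value*16 + digit):
  F -> 15
  15*16 + 0 = 240
  240*16 + 15 (F) = 3855
  3855*16 + 15 (F) = 61695
Decimal = 61695

61695


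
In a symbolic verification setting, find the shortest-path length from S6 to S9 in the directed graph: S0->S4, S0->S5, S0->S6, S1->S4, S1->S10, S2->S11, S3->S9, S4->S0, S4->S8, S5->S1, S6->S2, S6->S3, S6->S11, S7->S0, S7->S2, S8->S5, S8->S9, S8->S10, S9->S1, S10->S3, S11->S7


BFS layer-by-layer from S6:
  dist 0: {S6}
  dist 1: {S2, S3, S11}
  dist 2: {S7, S9}
  -> S9 reached at distance 2
Shortest path length = 2

2


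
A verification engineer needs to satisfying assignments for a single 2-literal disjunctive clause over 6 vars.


Step 1: Total=2^6=64
Step 2: Unsat when all 2 false: 2^4=16
Step 3: Sat=64-16=48

48


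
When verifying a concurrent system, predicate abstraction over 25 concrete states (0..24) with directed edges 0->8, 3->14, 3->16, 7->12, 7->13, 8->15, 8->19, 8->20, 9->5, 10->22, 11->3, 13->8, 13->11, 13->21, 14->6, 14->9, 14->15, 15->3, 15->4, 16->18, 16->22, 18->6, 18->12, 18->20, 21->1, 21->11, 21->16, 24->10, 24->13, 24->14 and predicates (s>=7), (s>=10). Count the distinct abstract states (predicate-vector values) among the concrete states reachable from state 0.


BFS from 0:
Concrete reachable: {0, 3, 4, 5, 6, 8, 9, 12, 14, 15, 16, 18, 19, 20, 22}
Abstract via predicates (s>=7), (s>=10):
  (0,0) <- {0, 3, 4, 5, 6}
  (1,0) <- {8, 9}
  (1,1) <- {12, 14, 15, 16, 18, 19, 20, 22}
Distinct abstract states = 3

3


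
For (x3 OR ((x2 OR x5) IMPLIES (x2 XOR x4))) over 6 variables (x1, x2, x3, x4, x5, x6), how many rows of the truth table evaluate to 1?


Formula: (x3 OR ((x2 OR x5) IMPLIES (x2 XOR x4))) over 6 vars (64 rows)
Evaluate each row (x1, x2, x3, x4, x5, x6 as bits, MSB first):
  row 0 [000000]: (0 OR ((0 OR 0) IMPLIES (0 XOR 0))) -> 1
  row 1 [000001]: (0 OR ((0 OR 0) IMPLIES (0 XOR 0))) -> 1
  row 2 [000010]: (0 OR ((0 OR 1) IMPLIES (0 XOR 0))) -> 0
  row 3 [000011]: (0 OR ((0 OR 1) IMPLIES (0 XOR 0))) -> 0
  row 4 [000100]: (0 OR ((0 OR 0) IMPLIES (0 XOR 1))) -> 1
  (every remaining row is evaluated the same way; all 64 results are listed next)
Full result column, 8 rows per line (x1,x2,x3 fixed per line; x4,x5,x6 runs 000..111 left to right):
  rows 0-7 [x1,x2,x3=000]: 11001111  (ones: 6)
  rows 8-15 [x1,x2,x3=001]: 11111111  (ones: 8)
  rows 16-23 [x1,x2,x3=010]: 11110000  (ones: 4)
  rows 24-31 [x1,x2,x3=011]: 11111111  (ones: 8)
  rows 32-39 [x1,x2,x3=100]: 11001111  (ones: 6)
  rows 40-47 [x1,x2,x3=101]: 11111111  (ones: 8)
  rows 48-55 [x1,x2,x3=110]: 11110000  (ones: 4)
  rows 56-63 [x1,x2,x3=111]: 11111111  (ones: 8)
Count of 1-rows = 6+8+4+8+6+8+4+8 = 52

52


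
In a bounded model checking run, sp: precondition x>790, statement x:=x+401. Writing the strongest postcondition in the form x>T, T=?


Formula: sp(P, x:=E) = exists old_x. (x = E[old_x/x]) AND P[old_x/x] (old_x is the value of x before the assignment; eliminate old_x by solving x = E[old_x/x] for old_x)
Step 1: Precondition P: x>790, i.e. old_x > 790
Step 2: Assignment gives x = old_x + 401, so old_x = x - 401
Step 3: Substitute into P: x - 401 > 790
Step 4: Simplify: x > 790+401 = 1191

1191


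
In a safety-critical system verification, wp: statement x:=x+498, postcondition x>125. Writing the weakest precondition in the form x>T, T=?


Formula: wp(x:=E, P) = P[E/x] (substitute E for x in postcondition)
Step 1: Postcondition: x>125
Step 2: Substitute x+498 for x: x+498>125
Step 3: Solve for x: x > 125-498 = -373

-373


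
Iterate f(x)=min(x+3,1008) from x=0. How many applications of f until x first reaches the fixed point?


Step 1: x=0, cap=1008, increment=3
Step 2: x grows by 3 each step until capped at 1008; fixed point is x=1008
Step 3: iterations = ceil(1008/3) = 336

336


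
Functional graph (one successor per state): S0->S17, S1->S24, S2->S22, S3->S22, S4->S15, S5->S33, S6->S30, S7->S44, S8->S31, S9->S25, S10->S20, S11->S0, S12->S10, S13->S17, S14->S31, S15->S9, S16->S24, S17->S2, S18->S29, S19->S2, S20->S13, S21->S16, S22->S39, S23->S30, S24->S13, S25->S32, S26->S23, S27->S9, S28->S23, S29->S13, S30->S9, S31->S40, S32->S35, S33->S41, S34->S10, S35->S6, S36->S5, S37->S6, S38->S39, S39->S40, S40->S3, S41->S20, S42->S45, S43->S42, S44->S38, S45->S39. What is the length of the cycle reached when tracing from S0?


Trace from S0 until a state repeats:
  S0 -> S17 -> S2 -> S22 -> S39 -> S40 -> S3 -> S22
S22 first seen at step 3, revisited at step 7.
Cycle length = 7 - 3 = 4

4


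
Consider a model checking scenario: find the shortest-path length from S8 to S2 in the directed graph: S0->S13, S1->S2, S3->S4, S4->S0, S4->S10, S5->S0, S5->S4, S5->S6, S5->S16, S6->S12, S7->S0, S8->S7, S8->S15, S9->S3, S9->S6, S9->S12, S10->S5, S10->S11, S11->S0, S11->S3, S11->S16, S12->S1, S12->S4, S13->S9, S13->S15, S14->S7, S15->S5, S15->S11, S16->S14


BFS layer-by-layer from S8:
  dist 0: {S8}
  dist 1: {S7, S15}
  dist 2: {S0, S5, S11}
  dist 3: {S3, S4, S6, S13, S16}
  dist 4: {S9, S10, S12, S14}
  dist 5: {S1}
  dist 6: {S2}
  -> S2 reached at distance 6
Shortest path length = 6

6


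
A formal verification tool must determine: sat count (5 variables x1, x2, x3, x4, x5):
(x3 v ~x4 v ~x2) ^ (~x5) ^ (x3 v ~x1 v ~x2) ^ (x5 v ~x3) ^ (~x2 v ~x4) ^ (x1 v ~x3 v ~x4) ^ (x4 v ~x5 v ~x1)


CNF with 7 clauses over 5 vars (32 assignments).
An assignment satisfies CNF iff every clause has >=1 true literal.
Check each row (bits = x1,x2,x3,x4,x5; clause T/F shown):
  row 0 [00000]: clauses=TTTTTTT -> 1
  row 1 [00001]: clauses=TFTTTTT -> 0
  row 2 [00010]: clauses=TTTTTTT -> 1
  row 3 [00011]: clauses=TFTTTTT -> 0
  row 4 [00100]: clauses=TTTFTTT -> 0
  row 5 [00101]: clauses=TFTTTTT -> 0
  row 6 [00110]: clauses=TTTFTFT -> 0
  row 7 [00111]: clauses=TFTTTFT -> 0
  row 8 [01000]: clauses=TTTTTTT -> 1
  row 9 [01001]: clauses=TFTTTTT -> 0
  row 10 [01010]: clauses=FTTTFTT -> 0
  row 11 [01011]: clauses=FFTTFTT -> 0
  row 12 [01100]: clauses=TTTFTTT -> 0
  row 13 [01101]: clauses=TFTTTTT -> 0
  row 14 [01110]: clauses=TTTFFFT -> 0
  row 15 [01111]: clauses=TFTTFFT -> 0
  row 16 [10000]: clauses=TTTTTTT -> 1
  row 17 [10001]: clauses=TFTTTTF -> 0
  row 18 [10010]: clauses=TTTTTTT -> 1
  row 19 [10011]: clauses=TFTTTTT -> 0
  row 20 [10100]: clauses=TTTFTTT -> 0
  row 21 [10101]: clauses=TFTTTTF -> 0
  row 22 [10110]: clauses=TTTFTTT -> 0
  row 23 [10111]: clauses=TFTTTTT -> 0
  row 24 [11000]: clauses=TTFTTTT -> 0
  row 25 [11001]: clauses=TFFTTTF -> 0
  row 26 [11010]: clauses=FTFTFTT -> 0
  row 27 [11011]: clauses=FFFTFTT -> 0
  row 28 [11100]: clauses=TTTFTTT -> 0
  row 29 [11101]: clauses=TFTTTTF -> 0
  row 30 [11110]: clauses=TTTFFTT -> 0
  row 31 [11111]: clauses=TFTTFTT -> 0
Full result column, 8 rows per line (x1,x2 fixed per line; x3,x4,x5 runs 000..111 left to right):
  rows 0-7 [x1,x2=00]: 10100000  (ones: 2)
  rows 8-15 [x1,x2=01]: 10000000  (ones: 1)
  rows 16-23 [x1,x2=10]: 10100000  (ones: 2)
  rows 24-31 [x1,x2=11]: 00000000  (ones: 0)
Satisfying assignments = 2+1+2+0 = 5

5


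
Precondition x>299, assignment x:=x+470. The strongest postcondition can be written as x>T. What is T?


Formula: sp(P, x:=E) = exists old_x. (x = E[old_x/x]) AND P[old_x/x] (old_x is the value of x before the assignment; eliminate old_x by solving x = E[old_x/x] for old_x)
Step 1: Precondition P: x>299, i.e. old_x > 299
Step 2: Assignment gives x = old_x + 470, so old_x = x - 470
Step 3: Substitute into P: x - 470 > 299
Step 4: Simplify: x > 299+470 = 769

769


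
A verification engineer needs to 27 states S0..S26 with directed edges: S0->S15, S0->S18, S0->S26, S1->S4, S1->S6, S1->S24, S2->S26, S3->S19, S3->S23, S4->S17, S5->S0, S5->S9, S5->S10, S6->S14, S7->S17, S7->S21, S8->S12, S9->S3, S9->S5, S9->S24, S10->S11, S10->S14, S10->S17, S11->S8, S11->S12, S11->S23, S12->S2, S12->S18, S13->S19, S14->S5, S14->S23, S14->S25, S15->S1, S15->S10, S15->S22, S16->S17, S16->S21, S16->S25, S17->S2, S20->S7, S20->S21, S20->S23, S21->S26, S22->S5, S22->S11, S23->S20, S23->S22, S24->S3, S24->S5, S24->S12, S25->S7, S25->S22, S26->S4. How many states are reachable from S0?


BFS from S0:
  layer 0: {S0}
  layer 1: {S15, S18, S26}
  layer 2: {S1, S4, S10, S22}
  layer 3: {S5, S6, S11, S14, S17, S24}
  layer 4: {S2, S3, S8, S9, S12, S23, S25}
  layer 5: {S7, S19, S20}
  layer 6: {S21}
Reachable set: {S0, S1, S2, S3, S4, S5, S6, S7, S8, S9, S10, S11, S12, S14, S15, S17, S18, S19, S20, S21, S22, S23, S24, S25, S26}
Count = 25

25


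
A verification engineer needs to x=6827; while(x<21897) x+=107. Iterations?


Step 1: x goes from 6827 toward 21897 by 107; the body runs while x<21897, so iterations = ceil((bound-start)/step)
Step 2: Distance=15070
Step 3: ceil(15070/107)=141

141


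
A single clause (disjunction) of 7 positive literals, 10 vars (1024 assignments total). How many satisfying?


Step 1: Total=2^10=1024
Step 2: Unsat when all 7 false: 2^3=8
Step 3: Sat=1024-8=1016

1016


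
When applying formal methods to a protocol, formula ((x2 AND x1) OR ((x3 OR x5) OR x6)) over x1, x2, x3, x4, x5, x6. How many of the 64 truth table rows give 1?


Formula: ((x2 AND x1) OR ((x3 OR x5) OR x6)) over 6 vars (64 rows)
Evaluate each row (x1, x2, x3, x4, x5, x6 as bits, MSB first):
  row 0 [000000]: ((0 AND 0) OR ((0 OR 0) OR 0)) -> 0
  row 1 [000001]: ((0 AND 0) OR ((0 OR 0) OR 1)) -> 1
  row 2 [000010]: ((0 AND 0) OR ((0 OR 1) OR 0)) -> 1
  row 3 [000011]: ((0 AND 0) OR ((0 OR 1) OR 1)) -> 1
  row 4 [000100]: ((0 AND 0) OR ((0 OR 0) OR 0)) -> 0
  (every remaining row is evaluated the same way; all 64 results are listed next)
Full result column, 8 rows per line (x1,x2,x3 fixed per line; x4,x5,x6 runs 000..111 left to right):
  rows 0-7 [x1,x2,x3=000]: 01110111  (ones: 6)
  rows 8-15 [x1,x2,x3=001]: 11111111  (ones: 8)
  rows 16-23 [x1,x2,x3=010]: 01110111  (ones: 6)
  rows 24-31 [x1,x2,x3=011]: 11111111  (ones: 8)
  rows 32-39 [x1,x2,x3=100]: 01110111  (ones: 6)
  rows 40-47 [x1,x2,x3=101]: 11111111  (ones: 8)
  rows 48-55 [x1,x2,x3=110]: 11111111  (ones: 8)
  rows 56-63 [x1,x2,x3=111]: 11111111  (ones: 8)
Count of 1-rows = 6+8+6+8+6+8+8+8 = 58

58


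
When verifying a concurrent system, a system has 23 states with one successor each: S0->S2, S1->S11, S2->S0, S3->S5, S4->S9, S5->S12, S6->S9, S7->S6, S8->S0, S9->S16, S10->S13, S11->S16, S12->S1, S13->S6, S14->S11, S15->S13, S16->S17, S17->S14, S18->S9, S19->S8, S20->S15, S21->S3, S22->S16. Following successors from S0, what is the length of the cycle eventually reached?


Trace from S0 until a state repeats:
  S0 -> S2 -> S0
S0 first seen at step 0, revisited at step 2.
Cycle length = 2 - 0 = 2

2


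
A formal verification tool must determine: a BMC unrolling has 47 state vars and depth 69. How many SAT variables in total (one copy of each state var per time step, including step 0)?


BMC unrolls to depth k, creating one copy of each state var for steps 0..k.
Step count = 69 + 1 = 70 (steps 0 through 69)
Vars per step = 47
Total = 47 * 70 = 3290

3290
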